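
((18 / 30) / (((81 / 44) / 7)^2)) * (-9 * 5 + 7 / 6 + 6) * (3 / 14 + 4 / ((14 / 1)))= -5383532 / 32805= -164.11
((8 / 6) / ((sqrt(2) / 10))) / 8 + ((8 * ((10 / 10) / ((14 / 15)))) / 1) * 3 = 5 * sqrt(2) / 6 + 180 / 7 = 26.89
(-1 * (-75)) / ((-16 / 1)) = -75 / 16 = -4.69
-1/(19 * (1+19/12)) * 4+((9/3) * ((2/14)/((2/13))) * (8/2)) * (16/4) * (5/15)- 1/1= 56797/4123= 13.78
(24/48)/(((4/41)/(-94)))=-1927/4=-481.75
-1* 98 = -98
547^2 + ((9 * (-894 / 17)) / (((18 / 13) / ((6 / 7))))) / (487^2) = 8444608784333 / 28223111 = 299209.00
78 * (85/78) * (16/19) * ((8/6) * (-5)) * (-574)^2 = -157223635.09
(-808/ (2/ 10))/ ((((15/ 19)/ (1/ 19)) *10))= -404/ 15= -26.93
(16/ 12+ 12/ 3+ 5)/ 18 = 31/ 54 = 0.57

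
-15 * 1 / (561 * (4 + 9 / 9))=-1 / 187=-0.01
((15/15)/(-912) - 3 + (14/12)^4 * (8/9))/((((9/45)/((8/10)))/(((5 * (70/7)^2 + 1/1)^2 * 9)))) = -8370576571/684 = -12237685.05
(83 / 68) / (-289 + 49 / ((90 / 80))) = -747 / 150212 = -0.00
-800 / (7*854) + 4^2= 47424 / 2989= 15.87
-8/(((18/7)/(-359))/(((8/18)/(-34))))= -20104/1377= -14.60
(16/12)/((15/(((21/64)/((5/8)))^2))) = 0.02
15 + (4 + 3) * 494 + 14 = 3487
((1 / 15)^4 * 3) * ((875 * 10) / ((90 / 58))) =406 / 1215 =0.33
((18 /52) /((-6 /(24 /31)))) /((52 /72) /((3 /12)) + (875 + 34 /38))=-1539 /30279808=-0.00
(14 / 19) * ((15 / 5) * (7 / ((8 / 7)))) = 13.54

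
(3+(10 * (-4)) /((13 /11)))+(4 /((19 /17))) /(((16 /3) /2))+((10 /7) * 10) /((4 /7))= -2225 /494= -4.50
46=46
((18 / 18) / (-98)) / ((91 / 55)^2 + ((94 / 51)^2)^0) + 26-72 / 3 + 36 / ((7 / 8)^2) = 54310999 / 1107988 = 49.02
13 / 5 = 2.60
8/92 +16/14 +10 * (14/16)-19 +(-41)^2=1076755/644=1671.98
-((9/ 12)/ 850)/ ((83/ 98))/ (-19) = 147/ 2680900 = 0.00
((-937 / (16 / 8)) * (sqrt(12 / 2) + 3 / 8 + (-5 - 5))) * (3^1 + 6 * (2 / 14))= 278289 / 16 - 25299 * sqrt(6) / 14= 12966.66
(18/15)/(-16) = -3/40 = -0.08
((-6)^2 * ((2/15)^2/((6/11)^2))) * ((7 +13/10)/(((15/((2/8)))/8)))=40172/16875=2.38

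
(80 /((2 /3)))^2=14400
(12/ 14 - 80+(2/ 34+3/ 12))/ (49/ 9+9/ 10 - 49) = 1.85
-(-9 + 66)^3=-185193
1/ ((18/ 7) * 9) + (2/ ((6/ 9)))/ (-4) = -229/ 324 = -0.71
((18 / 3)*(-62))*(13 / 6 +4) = -2294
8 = 8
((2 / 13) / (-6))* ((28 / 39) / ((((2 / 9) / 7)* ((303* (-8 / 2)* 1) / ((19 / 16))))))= 0.00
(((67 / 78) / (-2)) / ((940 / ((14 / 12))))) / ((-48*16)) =469 / 675717120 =0.00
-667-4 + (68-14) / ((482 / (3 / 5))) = -808474 / 1205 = -670.93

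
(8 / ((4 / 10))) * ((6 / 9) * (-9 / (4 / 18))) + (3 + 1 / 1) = -536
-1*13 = -13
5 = 5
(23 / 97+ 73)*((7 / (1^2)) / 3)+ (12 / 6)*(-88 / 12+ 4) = 47788 / 291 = 164.22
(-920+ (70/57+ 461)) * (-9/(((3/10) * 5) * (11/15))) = 782790/209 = 3745.41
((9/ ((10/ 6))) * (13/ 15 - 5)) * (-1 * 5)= 558/ 5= 111.60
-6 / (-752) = 3 / 376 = 0.01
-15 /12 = -5 /4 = -1.25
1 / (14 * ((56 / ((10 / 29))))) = 5 / 11368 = 0.00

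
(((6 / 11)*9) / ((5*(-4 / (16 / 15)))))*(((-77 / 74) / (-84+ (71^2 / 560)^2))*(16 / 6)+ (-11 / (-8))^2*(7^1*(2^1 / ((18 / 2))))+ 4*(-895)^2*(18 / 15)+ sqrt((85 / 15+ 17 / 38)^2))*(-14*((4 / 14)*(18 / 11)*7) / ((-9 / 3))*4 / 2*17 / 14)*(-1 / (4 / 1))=36950898663443602317 / 3958487514850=9334600.28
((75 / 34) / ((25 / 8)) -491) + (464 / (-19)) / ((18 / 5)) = -1445005 / 2907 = -497.08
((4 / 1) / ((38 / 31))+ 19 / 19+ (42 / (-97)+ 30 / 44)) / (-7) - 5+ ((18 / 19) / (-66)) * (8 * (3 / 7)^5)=-3847660661 / 681456622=-5.65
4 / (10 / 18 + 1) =18 / 7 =2.57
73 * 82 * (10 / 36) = 14965 / 9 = 1662.78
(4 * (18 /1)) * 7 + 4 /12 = 1513 /3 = 504.33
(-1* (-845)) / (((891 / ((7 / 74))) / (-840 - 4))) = -2496130 / 32967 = -75.72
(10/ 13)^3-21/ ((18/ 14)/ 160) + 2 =-17208298/ 6591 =-2610.88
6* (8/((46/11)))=11.48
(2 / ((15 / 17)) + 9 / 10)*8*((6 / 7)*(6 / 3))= 304 / 7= 43.43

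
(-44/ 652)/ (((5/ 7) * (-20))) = 77/ 16300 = 0.00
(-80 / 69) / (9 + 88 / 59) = -4720 / 42711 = -0.11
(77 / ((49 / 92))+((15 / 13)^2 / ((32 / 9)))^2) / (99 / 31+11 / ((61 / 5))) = 56023004158213 / 1585392320512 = 35.34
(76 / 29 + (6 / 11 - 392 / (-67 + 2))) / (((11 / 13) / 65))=2479074 / 3509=706.49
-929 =-929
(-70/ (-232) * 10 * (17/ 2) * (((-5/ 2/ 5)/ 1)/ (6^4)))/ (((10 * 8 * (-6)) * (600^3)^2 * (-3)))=-119/ 808021603123200000000000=-0.00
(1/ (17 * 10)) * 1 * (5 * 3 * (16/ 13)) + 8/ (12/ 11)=4934/ 663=7.44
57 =57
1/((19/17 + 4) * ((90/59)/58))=1003/135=7.43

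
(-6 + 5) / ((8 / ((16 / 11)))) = -0.18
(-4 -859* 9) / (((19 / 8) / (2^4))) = -990080 / 19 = -52109.47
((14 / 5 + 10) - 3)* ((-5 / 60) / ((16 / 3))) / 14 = -7 / 640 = -0.01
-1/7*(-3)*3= 9/7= 1.29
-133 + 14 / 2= -126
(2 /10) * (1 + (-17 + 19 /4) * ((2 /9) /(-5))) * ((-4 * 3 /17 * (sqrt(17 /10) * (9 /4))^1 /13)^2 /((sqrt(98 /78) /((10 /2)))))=11259 * sqrt(39) /2011100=0.03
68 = 68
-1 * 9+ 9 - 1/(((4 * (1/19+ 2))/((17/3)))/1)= -323/468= -0.69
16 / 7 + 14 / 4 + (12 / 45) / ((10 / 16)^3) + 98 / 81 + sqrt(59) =sqrt(59) + 5732269 / 708750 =15.77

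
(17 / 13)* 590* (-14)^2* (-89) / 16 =-21870415 / 26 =-841169.81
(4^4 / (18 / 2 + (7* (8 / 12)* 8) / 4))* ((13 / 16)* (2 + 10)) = 7488 / 55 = 136.15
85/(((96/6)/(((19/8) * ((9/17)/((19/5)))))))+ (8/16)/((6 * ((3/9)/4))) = 2.76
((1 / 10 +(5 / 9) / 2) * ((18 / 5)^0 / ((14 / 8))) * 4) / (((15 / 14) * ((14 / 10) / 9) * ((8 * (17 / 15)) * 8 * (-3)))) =-0.02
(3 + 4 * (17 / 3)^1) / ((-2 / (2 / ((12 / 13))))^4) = 2199197 / 62208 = 35.35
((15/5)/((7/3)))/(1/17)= 153/7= 21.86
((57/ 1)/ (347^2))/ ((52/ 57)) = 3249/ 6261268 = 0.00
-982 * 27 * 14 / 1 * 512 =-190052352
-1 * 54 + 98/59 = -3088/59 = -52.34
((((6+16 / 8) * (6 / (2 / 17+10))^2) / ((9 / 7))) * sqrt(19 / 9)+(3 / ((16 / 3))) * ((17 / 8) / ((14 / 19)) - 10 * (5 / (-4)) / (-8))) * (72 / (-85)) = -5712 * sqrt(19) / 9245 - 2997 / 4760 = -3.32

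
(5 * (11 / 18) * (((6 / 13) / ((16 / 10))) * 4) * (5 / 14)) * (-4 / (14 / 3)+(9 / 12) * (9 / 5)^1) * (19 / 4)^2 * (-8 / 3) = -2283325 / 61152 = -37.34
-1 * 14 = -14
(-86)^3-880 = -636936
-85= -85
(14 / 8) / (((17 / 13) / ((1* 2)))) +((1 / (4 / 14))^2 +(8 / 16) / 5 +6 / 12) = 5279 / 340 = 15.53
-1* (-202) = 202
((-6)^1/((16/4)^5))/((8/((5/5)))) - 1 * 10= -40963/4096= -10.00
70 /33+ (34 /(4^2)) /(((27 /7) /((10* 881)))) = 5768665 /1188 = 4855.78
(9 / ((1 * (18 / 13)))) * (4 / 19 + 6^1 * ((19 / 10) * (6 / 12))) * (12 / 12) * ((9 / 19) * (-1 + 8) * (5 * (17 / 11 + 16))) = 177509241 / 15884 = 11175.35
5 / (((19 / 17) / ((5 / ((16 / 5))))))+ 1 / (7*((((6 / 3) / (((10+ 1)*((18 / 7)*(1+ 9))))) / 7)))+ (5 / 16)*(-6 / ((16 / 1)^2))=40424885 / 272384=148.41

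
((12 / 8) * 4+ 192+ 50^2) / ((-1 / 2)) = -5396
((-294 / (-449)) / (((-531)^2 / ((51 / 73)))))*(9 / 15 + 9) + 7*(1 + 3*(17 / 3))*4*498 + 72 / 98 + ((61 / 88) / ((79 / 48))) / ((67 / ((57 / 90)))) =1225508421525975235673 / 4882644923987985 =250992.74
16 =16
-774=-774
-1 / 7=-0.14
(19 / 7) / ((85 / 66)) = 1254 / 595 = 2.11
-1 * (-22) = 22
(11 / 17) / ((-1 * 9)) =-11 / 153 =-0.07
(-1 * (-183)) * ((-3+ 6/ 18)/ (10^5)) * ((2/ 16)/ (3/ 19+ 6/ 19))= -1159/ 900000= -0.00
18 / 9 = 2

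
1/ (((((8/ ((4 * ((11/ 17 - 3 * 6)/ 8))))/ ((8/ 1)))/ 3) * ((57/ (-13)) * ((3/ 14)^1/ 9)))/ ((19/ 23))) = 80535/ 391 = 205.97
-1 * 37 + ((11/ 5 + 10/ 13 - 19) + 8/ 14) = -23869/ 455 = -52.46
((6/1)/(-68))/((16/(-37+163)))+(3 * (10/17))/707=-133143/192304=-0.69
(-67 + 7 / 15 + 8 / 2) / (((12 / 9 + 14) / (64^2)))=-1921024 / 115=-16704.56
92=92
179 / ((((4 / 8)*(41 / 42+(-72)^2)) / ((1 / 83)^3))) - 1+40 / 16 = 373552479681 / 249034966406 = 1.50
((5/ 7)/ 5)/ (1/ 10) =10/ 7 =1.43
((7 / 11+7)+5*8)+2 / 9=4738 / 99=47.86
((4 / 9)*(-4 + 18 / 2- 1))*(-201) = -1072 / 3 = -357.33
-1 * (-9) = 9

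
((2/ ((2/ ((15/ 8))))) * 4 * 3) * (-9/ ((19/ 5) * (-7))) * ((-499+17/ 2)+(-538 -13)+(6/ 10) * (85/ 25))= -4209813/ 532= -7913.18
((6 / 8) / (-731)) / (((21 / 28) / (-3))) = 3 / 731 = 0.00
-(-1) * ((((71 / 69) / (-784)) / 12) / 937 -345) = -209848121351 / 608255424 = -345.00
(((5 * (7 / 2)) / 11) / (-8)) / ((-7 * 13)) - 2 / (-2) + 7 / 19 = 1.37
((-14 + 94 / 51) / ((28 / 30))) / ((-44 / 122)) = 47275 / 1309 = 36.12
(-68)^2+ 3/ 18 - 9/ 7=194161/ 42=4622.88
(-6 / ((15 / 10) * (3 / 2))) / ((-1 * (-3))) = -0.89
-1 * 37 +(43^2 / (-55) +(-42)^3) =-4078724 / 55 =-74158.62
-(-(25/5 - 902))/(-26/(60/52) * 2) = 1035/52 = 19.90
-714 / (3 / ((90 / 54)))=-1190 / 3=-396.67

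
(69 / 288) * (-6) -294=-4727 / 16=-295.44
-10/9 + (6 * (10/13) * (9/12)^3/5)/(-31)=-65209/58032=-1.12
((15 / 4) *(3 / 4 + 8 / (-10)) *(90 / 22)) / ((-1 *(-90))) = -3 / 352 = -0.01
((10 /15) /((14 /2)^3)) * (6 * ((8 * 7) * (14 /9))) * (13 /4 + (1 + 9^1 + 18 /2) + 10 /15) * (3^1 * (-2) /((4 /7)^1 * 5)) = -440 /9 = -48.89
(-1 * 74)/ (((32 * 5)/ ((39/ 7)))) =-1443/ 560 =-2.58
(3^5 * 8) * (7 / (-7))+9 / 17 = -33039 / 17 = -1943.47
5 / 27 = 0.19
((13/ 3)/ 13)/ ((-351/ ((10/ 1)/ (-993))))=10/ 1045629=0.00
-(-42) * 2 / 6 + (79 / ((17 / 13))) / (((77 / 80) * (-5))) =1894 / 1309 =1.45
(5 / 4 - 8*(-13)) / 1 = 421 / 4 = 105.25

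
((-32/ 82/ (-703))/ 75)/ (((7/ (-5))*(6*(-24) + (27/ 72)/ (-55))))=1408/ 38352546729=0.00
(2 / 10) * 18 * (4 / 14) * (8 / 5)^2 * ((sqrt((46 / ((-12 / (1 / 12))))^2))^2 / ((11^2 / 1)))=2116 / 952875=0.00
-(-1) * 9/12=3/4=0.75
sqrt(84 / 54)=sqrt(14) / 3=1.25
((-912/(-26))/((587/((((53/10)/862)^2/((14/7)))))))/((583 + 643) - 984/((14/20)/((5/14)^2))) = 54918759/50892316232843800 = 0.00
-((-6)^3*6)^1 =1296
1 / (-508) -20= -10161 / 508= -20.00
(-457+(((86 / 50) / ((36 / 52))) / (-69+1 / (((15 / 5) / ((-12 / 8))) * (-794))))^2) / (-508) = 277760992118973761 / 308759265424417500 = 0.90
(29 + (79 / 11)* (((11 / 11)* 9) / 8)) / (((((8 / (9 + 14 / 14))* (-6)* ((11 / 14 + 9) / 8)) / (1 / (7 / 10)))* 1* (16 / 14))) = -571025 / 72336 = -7.89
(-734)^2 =538756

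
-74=-74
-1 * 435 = -435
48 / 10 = 24 / 5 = 4.80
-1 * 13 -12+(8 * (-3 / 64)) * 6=-109 / 4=-27.25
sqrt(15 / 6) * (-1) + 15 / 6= 5 / 2 - sqrt(10) / 2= 0.92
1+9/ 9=2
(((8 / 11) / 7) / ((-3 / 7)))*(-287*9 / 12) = 52.18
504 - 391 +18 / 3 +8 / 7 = 120.14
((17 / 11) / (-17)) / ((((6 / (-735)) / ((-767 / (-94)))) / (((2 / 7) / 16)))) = 26845 / 16544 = 1.62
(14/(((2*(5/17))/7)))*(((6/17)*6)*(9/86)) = 7938/215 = 36.92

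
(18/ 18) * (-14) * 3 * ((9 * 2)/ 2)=-378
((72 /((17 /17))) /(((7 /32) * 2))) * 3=3456 /7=493.71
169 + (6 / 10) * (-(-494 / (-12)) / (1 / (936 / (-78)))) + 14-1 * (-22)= 2507 / 5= 501.40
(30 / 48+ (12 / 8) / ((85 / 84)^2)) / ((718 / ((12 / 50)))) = 362391 / 518755000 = 0.00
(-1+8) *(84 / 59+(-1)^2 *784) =324380 / 59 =5497.97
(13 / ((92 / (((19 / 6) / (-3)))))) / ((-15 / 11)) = 2717 / 24840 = 0.11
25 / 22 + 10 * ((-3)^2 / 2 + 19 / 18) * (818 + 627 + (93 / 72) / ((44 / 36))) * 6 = 31813325 / 66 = 482020.08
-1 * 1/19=-1/19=-0.05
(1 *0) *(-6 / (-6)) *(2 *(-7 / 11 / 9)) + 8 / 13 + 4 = 60 / 13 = 4.62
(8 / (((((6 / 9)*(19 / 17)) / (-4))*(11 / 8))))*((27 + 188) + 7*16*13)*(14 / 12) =-12726336 / 209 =-60891.56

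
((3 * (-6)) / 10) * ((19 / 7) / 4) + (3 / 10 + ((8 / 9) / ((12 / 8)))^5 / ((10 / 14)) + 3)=4381052833 / 2008846980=2.18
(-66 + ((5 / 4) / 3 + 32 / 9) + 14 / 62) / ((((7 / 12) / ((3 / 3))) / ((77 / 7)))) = -108383 / 93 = -1165.41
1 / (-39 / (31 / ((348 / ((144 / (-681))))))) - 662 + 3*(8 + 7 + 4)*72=3442.00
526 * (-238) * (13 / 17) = -95732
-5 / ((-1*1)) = 5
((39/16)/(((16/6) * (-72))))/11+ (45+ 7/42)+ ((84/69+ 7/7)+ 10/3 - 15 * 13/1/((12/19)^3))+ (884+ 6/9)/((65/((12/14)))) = -754975500901/1060899840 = -711.64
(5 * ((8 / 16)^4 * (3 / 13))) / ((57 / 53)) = 265 / 3952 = 0.07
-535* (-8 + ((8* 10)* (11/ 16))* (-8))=239680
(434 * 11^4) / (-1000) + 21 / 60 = -1588461 / 250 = -6353.84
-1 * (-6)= 6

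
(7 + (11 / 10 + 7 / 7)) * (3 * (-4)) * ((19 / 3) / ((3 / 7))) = -24206 / 15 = -1613.73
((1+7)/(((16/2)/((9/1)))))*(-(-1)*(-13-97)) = -990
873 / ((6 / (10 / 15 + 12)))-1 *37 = 1806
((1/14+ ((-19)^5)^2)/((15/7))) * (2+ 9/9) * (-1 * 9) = -154502869696587/2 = -77251434848293.50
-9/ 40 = -0.22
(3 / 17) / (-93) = -1 / 527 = -0.00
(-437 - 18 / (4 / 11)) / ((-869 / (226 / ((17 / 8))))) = 879592 / 14773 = 59.54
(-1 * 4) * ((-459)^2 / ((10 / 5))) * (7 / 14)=-210681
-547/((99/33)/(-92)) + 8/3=50332/3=16777.33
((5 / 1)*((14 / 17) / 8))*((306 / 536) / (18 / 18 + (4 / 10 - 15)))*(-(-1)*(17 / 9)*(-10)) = 875 / 2144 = 0.41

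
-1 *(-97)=97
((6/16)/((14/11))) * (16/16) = 33/112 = 0.29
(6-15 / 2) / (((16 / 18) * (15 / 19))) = -171 / 80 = -2.14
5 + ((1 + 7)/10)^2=141/25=5.64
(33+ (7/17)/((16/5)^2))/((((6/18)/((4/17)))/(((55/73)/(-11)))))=-2156865/1350208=-1.60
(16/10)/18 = 4/45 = 0.09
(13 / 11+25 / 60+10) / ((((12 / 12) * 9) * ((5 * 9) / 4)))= 1531 / 13365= 0.11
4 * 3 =12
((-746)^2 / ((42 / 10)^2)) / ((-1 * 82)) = -6956450 / 18081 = -384.74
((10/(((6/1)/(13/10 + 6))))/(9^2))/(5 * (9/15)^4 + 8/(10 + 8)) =9125/66366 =0.14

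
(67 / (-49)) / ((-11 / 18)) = 1206 / 539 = 2.24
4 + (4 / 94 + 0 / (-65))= 4.04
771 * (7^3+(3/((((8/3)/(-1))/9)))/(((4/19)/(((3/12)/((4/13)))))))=119974539/512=234325.27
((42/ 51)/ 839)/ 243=14/ 3465909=0.00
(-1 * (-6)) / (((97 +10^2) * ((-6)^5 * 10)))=-1 / 2553120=-0.00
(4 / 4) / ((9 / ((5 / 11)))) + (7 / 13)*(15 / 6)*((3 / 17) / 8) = 28075 / 350064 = 0.08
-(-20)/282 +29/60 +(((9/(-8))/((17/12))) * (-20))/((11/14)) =3650627/175780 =20.77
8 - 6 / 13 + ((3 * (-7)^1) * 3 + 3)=-682 / 13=-52.46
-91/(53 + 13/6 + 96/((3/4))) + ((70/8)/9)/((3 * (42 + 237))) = -2344801/4730724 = -0.50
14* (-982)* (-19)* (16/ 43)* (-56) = -234045952/ 43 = -5442929.12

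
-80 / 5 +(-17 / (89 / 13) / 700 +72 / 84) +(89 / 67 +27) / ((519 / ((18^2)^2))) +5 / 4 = 294829155351 / 51579950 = 5715.96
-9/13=-0.69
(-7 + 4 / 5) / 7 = -31 / 35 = -0.89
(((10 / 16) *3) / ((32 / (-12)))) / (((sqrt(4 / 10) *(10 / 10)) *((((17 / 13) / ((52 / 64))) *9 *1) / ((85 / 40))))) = -845 *sqrt(10) / 16384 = -0.16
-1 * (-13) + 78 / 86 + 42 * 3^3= 49360 / 43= 1147.91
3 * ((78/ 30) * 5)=39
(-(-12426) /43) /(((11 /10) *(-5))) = -52.54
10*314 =3140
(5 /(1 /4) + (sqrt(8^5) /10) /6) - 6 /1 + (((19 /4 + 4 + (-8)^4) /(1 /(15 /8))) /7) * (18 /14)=32 * sqrt(2) /15 + 2238517 /1568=1430.64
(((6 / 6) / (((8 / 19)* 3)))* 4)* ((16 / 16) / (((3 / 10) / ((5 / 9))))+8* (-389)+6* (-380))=-1382573 / 81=-17068.80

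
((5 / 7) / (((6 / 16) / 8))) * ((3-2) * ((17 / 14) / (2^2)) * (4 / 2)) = 1360 / 147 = 9.25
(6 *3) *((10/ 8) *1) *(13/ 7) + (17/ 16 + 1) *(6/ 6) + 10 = 6031/ 112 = 53.85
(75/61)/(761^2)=75/35326381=0.00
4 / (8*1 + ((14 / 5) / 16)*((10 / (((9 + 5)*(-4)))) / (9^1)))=0.50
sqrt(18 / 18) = 1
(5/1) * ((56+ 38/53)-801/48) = 169725/848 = 200.15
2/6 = 1/3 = 0.33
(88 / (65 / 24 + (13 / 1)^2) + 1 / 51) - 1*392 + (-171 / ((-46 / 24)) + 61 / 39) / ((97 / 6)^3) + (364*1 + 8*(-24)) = -968153701530629 / 4411800132909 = -219.45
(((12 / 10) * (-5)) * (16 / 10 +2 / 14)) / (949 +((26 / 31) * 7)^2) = -351726 / 33078955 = -0.01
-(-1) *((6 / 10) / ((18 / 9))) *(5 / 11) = 0.14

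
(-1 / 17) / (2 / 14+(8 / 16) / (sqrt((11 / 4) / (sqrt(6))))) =-2401 *sqrt(11) *6^(3 / 4) / 242845 - 539 *sqrt(11) *6^(1 / 4) / 242845+847 / 242845+3773 *sqrt(6) / 242845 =-0.10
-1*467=-467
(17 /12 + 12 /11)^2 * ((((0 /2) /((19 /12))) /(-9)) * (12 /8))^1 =0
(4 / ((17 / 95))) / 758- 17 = -109341 / 6443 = -16.97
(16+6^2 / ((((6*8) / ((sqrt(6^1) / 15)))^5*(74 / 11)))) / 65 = 11*sqrt(6) / 718129152000000+16 / 65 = 0.25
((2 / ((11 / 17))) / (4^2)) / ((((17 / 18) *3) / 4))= 3 / 11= 0.27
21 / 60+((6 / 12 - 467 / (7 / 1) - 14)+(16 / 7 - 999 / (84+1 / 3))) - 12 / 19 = -60605887 / 672980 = -90.06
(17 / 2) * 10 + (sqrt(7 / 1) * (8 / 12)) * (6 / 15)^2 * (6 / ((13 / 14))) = 224 * sqrt(7) / 325 + 85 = 86.82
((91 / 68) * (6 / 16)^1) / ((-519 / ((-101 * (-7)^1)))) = -64337 / 94112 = -0.68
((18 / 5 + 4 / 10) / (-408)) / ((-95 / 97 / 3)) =97 / 3230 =0.03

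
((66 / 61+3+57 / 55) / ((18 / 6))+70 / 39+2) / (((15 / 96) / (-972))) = -7462637568 / 218075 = -34220.51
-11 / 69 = -0.16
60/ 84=5/ 7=0.71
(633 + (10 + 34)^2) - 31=2538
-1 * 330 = -330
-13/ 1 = -13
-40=-40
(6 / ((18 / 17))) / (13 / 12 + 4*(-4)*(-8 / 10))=20 / 49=0.41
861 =861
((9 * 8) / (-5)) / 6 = -2.40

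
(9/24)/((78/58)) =29/104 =0.28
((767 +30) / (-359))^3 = -506261573 / 46268279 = -10.94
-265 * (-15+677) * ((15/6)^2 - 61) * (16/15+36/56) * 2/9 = 459749401/126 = 3648804.77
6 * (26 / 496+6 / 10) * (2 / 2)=3.91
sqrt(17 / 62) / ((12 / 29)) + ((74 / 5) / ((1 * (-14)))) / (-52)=1.29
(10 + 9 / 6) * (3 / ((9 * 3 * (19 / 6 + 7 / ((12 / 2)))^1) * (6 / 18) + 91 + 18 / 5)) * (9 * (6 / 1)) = 9315 / 668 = 13.94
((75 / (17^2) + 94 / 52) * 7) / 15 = 108731 / 112710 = 0.96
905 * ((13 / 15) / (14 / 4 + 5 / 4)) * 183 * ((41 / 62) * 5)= 58848530 / 589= 99912.61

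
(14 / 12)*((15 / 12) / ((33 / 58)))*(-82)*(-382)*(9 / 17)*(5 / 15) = 7948465 / 561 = 14168.39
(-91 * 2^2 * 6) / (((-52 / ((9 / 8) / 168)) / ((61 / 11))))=549 / 352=1.56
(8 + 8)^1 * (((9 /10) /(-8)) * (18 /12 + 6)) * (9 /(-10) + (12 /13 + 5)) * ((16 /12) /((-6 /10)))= 1959 /13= 150.69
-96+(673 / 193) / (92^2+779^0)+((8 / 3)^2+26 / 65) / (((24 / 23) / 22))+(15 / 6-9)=492806476 / 8822223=55.86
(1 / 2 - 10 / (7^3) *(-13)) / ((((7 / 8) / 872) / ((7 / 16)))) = 131454 / 343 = 383.25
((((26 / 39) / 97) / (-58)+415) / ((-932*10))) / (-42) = 62539 / 58988610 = 0.00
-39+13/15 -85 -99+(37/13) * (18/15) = -8530/39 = -218.72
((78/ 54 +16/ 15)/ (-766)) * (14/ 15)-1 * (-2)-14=-3103091/ 258525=-12.00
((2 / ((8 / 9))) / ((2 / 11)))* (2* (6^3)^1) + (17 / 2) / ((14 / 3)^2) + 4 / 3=6288923 / 1176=5347.72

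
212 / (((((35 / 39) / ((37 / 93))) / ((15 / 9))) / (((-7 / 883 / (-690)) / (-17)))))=-50986 / 481627935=-0.00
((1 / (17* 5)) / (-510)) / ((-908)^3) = 1 / 32452387075200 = 0.00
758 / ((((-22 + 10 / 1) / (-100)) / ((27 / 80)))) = 17055 / 8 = 2131.88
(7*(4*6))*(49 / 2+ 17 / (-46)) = 93240 / 23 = 4053.91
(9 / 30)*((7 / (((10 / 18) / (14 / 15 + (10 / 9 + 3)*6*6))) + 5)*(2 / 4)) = 141117 / 500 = 282.23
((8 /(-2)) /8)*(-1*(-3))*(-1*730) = 1095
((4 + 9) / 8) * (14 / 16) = 91 / 64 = 1.42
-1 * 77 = -77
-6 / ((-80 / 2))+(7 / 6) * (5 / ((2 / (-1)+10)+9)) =503 / 1020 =0.49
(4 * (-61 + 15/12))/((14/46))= -5497/7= -785.29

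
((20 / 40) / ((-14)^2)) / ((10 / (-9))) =-9 / 3920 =-0.00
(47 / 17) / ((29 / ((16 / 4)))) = 188 / 493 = 0.38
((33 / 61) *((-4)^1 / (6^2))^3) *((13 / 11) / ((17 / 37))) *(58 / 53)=-27898 / 13355523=-0.00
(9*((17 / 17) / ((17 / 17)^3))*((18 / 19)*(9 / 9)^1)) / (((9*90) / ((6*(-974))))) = -5844 / 95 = -61.52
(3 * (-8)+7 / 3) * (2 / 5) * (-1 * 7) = 182 / 3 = 60.67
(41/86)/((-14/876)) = -8979/301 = -29.83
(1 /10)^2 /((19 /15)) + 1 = 1.01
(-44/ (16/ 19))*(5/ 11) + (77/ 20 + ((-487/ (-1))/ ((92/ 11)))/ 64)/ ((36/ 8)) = -3006271/ 132480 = -22.69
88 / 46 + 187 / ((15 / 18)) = 26026 / 115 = 226.31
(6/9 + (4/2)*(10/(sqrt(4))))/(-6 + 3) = -32/9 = -3.56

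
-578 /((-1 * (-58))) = -289 /29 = -9.97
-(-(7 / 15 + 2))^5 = 69343957 / 759375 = 91.32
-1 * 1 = -1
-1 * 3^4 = -81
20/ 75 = 4/ 15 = 0.27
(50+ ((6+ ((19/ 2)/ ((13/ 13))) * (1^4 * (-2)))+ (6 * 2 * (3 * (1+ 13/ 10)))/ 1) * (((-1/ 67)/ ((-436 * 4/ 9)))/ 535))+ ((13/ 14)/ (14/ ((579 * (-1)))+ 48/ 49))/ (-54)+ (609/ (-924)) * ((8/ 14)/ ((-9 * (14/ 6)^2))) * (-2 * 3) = 7183277721409541011/ 143849985557216400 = 49.94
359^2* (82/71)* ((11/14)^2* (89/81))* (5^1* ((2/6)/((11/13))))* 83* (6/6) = 27909168306305/1690794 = 16506545.63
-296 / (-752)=37 / 94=0.39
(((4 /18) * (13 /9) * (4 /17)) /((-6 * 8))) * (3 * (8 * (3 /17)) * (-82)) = 4264 /7803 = 0.55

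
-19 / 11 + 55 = 586 / 11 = 53.27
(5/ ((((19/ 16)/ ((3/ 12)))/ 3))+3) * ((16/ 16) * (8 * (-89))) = -83304/ 19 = -4384.42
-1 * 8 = -8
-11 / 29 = -0.38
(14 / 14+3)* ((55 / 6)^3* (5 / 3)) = 831875 / 162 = 5135.03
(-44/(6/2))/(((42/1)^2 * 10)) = -11/13230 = -0.00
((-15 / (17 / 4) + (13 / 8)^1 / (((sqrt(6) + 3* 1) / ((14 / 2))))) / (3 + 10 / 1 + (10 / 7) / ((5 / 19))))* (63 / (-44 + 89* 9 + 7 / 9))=128331 / 3625760 - 40131* sqrt(6) / 2346080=-0.01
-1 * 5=-5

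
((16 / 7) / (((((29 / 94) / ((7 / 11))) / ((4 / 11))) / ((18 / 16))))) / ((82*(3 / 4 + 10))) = 13536 / 6186367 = 0.00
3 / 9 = 1 / 3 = 0.33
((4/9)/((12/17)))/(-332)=-17/8964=-0.00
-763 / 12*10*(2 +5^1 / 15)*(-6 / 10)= 5341 / 6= 890.17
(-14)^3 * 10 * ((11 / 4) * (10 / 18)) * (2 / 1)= -754600 / 9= -83844.44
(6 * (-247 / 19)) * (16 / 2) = -624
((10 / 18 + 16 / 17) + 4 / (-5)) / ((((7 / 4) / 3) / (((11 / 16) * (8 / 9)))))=11726 / 16065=0.73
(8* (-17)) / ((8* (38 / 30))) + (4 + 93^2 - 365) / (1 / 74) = 11652673 / 19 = 613298.58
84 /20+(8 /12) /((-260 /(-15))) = 551 /130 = 4.24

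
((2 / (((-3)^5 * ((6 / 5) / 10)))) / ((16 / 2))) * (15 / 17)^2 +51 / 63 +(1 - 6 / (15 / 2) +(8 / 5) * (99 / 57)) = 235484671 / 62267940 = 3.78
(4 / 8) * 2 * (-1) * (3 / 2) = -3 / 2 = -1.50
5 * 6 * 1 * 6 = 180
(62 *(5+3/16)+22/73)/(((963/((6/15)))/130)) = 2444065/140598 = 17.38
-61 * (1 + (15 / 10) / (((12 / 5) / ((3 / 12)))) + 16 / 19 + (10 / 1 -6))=-222467 / 608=-365.90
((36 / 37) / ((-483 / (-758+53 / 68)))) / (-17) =-0.09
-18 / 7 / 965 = -18 / 6755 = -0.00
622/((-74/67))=-20837/37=-563.16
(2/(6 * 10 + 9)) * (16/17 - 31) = -1022/1173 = -0.87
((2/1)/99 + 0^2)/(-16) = -1/792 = -0.00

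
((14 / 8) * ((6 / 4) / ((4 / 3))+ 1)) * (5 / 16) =595 / 512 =1.16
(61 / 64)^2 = 3721 / 4096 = 0.91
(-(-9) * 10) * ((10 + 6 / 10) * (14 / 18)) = 742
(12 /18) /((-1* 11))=-2 /33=-0.06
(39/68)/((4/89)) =3471/272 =12.76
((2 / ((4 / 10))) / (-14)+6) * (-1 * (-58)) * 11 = 25201 / 7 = 3600.14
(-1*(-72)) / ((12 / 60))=360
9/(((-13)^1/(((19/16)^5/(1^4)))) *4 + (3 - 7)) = -22284891/64430348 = -0.35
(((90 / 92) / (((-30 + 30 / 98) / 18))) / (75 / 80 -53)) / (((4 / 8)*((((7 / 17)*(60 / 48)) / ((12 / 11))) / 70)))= 82944 / 24541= 3.38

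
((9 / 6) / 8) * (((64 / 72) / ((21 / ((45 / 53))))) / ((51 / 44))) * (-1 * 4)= -0.02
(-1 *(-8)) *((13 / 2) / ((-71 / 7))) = -364 / 71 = -5.13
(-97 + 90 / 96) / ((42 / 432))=-13833 / 14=-988.07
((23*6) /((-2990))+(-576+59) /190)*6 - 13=-7312 /247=-29.60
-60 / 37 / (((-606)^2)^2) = -5 / 415825362396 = -0.00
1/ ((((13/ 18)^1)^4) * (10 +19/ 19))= 104976/ 314171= 0.33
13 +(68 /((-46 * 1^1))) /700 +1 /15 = 315509 /24150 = 13.06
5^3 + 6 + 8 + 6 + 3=148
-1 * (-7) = 7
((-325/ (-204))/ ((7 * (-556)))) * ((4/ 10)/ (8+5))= -5/ 396984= -0.00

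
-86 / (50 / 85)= -731 / 5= -146.20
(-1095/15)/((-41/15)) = 1095/41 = 26.71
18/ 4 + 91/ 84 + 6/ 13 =943/ 156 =6.04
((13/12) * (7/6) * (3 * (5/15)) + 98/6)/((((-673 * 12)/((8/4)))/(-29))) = 36743/290736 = 0.13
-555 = -555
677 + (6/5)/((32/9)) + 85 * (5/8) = 58437/80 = 730.46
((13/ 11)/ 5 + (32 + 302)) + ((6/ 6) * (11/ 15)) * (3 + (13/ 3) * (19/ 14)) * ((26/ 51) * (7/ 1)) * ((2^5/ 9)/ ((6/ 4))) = 53074235/ 136323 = 389.33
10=10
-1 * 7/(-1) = 7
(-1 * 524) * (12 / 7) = -6288 / 7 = -898.29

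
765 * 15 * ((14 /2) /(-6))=-26775 /2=-13387.50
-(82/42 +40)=-881/21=-41.95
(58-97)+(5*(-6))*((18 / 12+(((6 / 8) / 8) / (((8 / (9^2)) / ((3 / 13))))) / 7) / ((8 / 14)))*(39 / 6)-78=-654903 / 1024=-639.55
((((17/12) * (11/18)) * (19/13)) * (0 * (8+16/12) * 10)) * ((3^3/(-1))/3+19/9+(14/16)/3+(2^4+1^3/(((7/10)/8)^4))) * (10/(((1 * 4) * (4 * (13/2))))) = 0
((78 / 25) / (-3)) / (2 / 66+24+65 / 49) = -1617 / 39425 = -0.04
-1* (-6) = 6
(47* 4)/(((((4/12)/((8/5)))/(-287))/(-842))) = 1090342848/5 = 218068569.60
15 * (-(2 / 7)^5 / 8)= -60 / 16807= -0.00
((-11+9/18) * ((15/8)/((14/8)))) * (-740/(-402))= -2775/134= -20.71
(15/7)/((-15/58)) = -58/7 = -8.29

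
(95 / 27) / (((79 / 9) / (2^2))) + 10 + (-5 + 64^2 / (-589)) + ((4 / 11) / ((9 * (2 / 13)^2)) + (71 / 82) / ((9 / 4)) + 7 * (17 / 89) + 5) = 135789272486 / 16809370281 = 8.08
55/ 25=11/ 5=2.20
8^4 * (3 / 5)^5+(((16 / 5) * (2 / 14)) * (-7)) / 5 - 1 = 990203 / 3125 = 316.86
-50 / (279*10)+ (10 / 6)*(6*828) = 2310115 / 279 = 8279.98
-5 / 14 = -0.36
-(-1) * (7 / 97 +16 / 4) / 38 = 395 / 3686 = 0.11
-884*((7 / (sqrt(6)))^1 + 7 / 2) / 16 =-1547 / 8 - 1547*sqrt(6) / 24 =-351.27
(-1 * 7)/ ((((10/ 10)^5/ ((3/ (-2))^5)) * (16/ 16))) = 1701/ 32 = 53.16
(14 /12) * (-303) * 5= -3535 /2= -1767.50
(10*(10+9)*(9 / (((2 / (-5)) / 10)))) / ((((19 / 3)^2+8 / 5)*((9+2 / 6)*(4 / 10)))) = -14428125 / 52556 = -274.53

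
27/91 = 0.30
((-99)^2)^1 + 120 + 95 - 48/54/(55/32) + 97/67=10016.93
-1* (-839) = 839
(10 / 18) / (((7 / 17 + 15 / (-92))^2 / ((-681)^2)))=630224403920 / 151321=4164817.86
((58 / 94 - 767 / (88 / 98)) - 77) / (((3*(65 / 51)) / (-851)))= 27839730587 / 134420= 207110.03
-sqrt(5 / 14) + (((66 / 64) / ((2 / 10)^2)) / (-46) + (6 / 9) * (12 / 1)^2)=140487 / 1472- sqrt(70) / 14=94.84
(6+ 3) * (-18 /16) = -81 /8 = -10.12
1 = 1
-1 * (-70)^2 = -4900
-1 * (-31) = 31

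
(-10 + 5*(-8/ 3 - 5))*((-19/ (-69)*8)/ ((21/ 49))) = -154280/ 621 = -248.44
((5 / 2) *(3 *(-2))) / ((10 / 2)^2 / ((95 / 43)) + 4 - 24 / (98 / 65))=4655 / 187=24.89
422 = 422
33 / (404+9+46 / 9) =297 / 3763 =0.08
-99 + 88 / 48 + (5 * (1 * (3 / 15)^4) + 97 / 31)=-2186189 / 23250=-94.03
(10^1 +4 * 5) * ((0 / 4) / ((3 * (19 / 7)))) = 0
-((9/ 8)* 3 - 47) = 349/ 8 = 43.62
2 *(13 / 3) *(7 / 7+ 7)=69.33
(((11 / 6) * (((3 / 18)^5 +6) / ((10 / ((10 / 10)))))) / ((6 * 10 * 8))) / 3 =513227 / 671846400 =0.00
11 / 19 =0.58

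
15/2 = 7.50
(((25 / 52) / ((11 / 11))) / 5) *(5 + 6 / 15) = 27 / 52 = 0.52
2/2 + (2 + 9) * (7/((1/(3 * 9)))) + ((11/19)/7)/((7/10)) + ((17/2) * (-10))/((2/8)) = 1620050/931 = 1740.12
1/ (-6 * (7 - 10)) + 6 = 109/ 18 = 6.06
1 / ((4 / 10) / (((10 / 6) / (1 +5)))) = 25 / 36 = 0.69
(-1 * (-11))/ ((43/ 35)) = 385/ 43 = 8.95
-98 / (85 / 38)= -3724 / 85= -43.81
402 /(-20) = -201 /10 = -20.10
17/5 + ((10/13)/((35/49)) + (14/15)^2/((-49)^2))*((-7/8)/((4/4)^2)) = 201259/81900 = 2.46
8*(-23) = -184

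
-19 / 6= -3.17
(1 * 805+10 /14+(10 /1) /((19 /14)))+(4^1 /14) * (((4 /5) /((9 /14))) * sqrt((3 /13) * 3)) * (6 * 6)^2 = 1196.49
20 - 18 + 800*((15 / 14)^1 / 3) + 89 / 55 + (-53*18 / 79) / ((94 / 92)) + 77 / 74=29466380191 / 105783370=278.55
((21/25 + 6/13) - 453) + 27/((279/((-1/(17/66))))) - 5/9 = -697717411/1541475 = -452.63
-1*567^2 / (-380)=321489 / 380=846.02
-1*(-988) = 988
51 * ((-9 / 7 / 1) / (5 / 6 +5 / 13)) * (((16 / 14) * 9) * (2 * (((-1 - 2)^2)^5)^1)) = -304426410912 / 4655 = -65397725.22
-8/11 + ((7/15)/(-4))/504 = -34571/47520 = -0.73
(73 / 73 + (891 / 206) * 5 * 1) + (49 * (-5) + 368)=29999 / 206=145.63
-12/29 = -0.41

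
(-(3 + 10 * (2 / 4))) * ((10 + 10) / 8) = -20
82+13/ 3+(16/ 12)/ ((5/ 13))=449/ 5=89.80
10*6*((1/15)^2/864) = 1/3240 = 0.00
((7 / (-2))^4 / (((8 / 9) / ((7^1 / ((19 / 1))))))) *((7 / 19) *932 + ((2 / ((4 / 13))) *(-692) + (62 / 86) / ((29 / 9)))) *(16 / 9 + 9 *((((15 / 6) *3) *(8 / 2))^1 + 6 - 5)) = -11580236364865 / 159616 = -72550598.72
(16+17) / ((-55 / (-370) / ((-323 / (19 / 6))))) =-22644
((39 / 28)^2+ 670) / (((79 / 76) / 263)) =2632424597 / 15484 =170009.34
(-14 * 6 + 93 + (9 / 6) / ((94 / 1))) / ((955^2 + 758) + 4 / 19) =32205 / 3260461628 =0.00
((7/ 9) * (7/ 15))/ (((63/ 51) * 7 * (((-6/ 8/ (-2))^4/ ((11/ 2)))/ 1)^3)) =194364450013184/ 215233605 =903039.51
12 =12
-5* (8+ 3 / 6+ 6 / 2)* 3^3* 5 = -15525 / 2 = -7762.50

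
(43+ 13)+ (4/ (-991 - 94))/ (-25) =1519004/ 27125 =56.00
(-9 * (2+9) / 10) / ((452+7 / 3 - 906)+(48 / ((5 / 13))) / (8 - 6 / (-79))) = 94743 / 4174562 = 0.02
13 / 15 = 0.87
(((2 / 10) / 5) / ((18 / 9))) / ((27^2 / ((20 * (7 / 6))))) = 7 / 10935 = 0.00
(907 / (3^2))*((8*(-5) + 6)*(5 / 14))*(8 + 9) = -1310615 / 63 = -20803.41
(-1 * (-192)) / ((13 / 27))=5184 / 13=398.77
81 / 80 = 1.01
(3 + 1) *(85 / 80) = 17 / 4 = 4.25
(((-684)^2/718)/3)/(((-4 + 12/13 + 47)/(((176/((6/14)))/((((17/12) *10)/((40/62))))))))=92.48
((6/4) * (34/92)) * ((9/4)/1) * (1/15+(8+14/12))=42381/3680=11.52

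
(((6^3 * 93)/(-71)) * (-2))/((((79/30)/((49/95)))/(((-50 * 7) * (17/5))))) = -14055975360/106571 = -131893.06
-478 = -478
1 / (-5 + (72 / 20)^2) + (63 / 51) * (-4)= -4.82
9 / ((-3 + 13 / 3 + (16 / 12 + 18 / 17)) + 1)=459 / 241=1.90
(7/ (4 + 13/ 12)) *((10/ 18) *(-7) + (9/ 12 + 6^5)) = 1958761/ 183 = 10703.61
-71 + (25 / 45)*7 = -604 / 9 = -67.11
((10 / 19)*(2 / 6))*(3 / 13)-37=-9129 / 247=-36.96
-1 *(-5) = 5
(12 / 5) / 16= 3 / 20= 0.15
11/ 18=0.61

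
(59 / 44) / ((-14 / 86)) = -2537 / 308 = -8.24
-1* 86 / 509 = -86 / 509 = -0.17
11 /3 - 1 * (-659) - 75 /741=490961 /741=662.57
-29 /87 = -1 /3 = -0.33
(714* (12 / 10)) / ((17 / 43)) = 10836 / 5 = 2167.20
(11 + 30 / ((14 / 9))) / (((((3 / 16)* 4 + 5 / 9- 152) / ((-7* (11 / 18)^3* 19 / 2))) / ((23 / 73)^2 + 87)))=622110816184 / 2341695825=265.67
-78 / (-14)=39 / 7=5.57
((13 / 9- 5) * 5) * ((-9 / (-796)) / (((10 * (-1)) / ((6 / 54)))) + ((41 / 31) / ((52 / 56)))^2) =-36.06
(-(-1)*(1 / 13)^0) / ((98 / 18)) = 9 / 49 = 0.18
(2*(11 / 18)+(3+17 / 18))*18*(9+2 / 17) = 14415 / 17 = 847.94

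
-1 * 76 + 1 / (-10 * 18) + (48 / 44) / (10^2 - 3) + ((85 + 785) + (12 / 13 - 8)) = 1964788009 / 2496780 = 786.93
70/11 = 6.36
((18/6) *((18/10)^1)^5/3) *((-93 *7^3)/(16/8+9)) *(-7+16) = -16952436459/34375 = -493161.79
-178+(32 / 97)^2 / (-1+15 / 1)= -11723102 / 65863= -177.99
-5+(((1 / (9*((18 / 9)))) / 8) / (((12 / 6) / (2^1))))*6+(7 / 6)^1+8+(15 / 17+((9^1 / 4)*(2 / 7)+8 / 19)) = 333973 / 54264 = 6.15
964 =964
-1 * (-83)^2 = -6889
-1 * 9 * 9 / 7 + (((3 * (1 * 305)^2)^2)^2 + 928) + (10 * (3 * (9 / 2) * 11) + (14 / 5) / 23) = 4882920056245198285136373 / 805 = 6065739200304594143026.55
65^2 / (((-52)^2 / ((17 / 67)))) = 425 / 1072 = 0.40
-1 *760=-760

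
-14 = -14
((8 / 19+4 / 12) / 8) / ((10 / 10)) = 0.09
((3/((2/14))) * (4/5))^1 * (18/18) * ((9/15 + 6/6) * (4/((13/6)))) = 16128/325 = 49.62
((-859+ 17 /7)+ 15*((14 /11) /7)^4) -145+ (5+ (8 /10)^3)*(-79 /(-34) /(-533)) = -1001.58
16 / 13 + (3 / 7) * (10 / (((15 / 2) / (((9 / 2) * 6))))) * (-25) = -34988 / 91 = -384.48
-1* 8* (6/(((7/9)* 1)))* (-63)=3888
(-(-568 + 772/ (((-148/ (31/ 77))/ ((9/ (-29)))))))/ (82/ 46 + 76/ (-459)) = 494858118717/ 1410423091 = 350.86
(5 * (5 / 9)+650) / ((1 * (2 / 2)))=5875 / 9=652.78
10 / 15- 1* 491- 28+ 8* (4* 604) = 56429 / 3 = 18809.67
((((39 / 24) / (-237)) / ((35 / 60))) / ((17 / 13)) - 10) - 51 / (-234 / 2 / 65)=1033603 / 56406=18.32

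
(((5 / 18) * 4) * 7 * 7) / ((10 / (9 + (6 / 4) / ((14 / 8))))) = 161 / 3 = 53.67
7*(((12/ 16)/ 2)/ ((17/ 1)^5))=21/ 11358856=0.00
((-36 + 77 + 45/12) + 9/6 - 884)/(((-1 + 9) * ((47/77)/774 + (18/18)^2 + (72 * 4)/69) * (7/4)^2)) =-328099761/49652701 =-6.61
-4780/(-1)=4780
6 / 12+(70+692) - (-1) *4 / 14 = 10679 / 14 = 762.79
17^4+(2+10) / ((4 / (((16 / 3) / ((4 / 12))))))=83569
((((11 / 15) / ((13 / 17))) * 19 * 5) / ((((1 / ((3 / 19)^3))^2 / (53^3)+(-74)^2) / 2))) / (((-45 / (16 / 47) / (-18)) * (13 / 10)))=16452771249024 / 4721038219464827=0.00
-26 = -26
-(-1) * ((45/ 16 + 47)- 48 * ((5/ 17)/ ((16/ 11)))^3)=62151451/ 1257728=49.42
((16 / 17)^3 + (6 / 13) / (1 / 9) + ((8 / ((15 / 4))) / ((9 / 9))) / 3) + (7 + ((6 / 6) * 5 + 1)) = 53741923 / 2874105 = 18.70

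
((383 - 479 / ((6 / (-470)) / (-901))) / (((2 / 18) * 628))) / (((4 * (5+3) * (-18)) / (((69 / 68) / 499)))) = 583164517 / 340948736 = 1.71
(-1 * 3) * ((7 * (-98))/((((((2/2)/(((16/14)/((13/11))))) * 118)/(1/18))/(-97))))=-209132/2301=-90.89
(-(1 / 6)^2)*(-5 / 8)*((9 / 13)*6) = 15 / 208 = 0.07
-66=-66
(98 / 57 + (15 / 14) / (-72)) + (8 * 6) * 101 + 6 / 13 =134174991 / 27664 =4850.17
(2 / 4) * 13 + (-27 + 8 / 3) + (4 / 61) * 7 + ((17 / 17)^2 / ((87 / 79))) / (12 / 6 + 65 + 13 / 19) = -17.36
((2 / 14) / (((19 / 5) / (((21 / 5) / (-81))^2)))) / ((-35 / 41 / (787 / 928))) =-32267 / 321343200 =-0.00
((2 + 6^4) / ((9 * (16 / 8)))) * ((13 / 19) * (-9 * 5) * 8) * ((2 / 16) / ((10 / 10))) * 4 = -168740 / 19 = -8881.05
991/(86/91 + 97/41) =299.31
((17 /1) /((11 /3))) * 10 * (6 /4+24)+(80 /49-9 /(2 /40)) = 541105 /539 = 1003.91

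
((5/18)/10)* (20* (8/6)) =20/27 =0.74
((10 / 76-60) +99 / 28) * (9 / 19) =-269721 / 10108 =-26.68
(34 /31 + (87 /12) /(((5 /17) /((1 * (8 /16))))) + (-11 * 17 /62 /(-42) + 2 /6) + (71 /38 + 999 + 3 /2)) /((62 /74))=1212.88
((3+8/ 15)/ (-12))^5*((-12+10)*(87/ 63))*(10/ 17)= 12127669297/ 3372878880000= 0.00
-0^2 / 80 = 0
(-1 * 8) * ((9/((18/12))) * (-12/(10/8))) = 2304/5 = 460.80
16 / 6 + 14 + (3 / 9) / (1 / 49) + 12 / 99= 1093 / 33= 33.12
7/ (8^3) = 7/ 512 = 0.01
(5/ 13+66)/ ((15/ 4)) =3452/ 195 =17.70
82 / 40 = 41 / 20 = 2.05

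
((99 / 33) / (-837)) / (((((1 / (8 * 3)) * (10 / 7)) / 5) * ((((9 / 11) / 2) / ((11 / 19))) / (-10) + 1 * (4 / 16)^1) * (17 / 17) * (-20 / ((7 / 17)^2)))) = 11858 / 833187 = 0.01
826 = 826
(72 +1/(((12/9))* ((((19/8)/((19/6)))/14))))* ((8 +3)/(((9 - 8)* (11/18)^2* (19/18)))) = 501552/209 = 2399.77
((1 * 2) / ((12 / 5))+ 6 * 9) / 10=329 / 60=5.48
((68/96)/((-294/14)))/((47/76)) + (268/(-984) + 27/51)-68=-139921609/2063817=-67.80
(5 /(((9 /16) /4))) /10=32 /9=3.56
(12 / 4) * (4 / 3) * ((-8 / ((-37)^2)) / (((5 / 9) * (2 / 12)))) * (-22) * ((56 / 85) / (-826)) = -152064 / 34327675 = -0.00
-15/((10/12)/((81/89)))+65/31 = -39413/2759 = -14.29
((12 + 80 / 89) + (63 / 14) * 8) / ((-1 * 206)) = -2176 / 9167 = -0.24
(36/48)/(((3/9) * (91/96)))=216/91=2.37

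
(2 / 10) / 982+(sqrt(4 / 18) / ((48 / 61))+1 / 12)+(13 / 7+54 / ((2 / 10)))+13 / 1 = 285.54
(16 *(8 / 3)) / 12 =32 / 9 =3.56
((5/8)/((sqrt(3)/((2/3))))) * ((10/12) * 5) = 1.00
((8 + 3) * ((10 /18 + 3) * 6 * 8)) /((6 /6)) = 5632 /3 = 1877.33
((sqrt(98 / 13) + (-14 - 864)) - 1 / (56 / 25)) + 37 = -47121 / 56 + 7 * sqrt(26) / 13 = -838.70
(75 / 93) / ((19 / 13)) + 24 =14461 / 589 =24.55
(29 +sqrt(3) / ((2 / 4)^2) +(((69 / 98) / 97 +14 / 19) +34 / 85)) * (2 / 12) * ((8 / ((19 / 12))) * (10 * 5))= 3200 * sqrt(3) / 19 +2177778640 / 1715833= 1560.94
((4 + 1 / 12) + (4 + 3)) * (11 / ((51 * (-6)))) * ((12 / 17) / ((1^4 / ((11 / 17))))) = -16093 / 88434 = -0.18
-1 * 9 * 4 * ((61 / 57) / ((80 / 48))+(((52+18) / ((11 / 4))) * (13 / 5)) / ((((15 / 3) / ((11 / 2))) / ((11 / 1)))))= -2740932 / 95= -28851.92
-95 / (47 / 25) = -2375 / 47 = -50.53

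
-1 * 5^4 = -625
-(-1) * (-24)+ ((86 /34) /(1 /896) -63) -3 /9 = 111130 /51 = 2179.02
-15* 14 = -210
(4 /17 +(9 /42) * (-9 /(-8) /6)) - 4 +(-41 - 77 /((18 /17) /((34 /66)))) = -8450189 /102816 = -82.19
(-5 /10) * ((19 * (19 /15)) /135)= -361 /4050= -0.09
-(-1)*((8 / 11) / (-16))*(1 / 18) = -1 / 396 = -0.00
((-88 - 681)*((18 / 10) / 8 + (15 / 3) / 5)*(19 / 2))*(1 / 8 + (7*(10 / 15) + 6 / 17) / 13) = -1940910629 / 424320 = -4574.17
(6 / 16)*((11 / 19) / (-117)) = -11 / 5928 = -0.00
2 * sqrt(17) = 8.25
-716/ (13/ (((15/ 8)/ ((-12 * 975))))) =179/ 20280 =0.01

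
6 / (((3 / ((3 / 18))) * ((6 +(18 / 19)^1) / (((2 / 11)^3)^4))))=19456 / 310704409295379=0.00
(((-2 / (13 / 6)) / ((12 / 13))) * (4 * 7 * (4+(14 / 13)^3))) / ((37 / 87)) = -28091952 / 81289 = -345.58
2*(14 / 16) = 7 / 4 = 1.75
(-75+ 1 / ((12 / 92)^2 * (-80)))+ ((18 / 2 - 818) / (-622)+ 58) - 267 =-63466559 / 223920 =-283.43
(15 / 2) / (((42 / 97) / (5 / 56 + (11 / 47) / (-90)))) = 995899 / 663264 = 1.50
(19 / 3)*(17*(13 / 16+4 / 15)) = 83657 / 720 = 116.19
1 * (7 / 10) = 7 / 10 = 0.70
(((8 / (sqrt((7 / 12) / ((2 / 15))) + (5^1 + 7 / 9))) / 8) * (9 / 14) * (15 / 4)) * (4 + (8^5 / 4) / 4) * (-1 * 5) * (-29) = 18798577200 / 131579 -813399975 * sqrt(70) / 131579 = 91148.17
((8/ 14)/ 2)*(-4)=-8/ 7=-1.14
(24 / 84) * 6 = 12 / 7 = 1.71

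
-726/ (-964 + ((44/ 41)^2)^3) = 574762613161/ 761974029078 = 0.75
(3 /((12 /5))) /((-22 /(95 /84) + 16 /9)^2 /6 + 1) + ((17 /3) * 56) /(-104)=-54968919547 /18155178132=-3.03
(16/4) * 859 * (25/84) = 21475/21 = 1022.62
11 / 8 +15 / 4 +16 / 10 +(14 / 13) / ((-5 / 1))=677 / 104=6.51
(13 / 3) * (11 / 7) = 6.81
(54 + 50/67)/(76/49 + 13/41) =7369012/251451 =29.31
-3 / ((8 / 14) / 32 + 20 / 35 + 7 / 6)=-504 / 295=-1.71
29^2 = 841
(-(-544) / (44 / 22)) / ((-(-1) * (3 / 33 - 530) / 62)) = -185504 / 5829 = -31.82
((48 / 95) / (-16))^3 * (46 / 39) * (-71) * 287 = 8436078 / 11145875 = 0.76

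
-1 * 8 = -8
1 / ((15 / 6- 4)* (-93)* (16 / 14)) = 7 / 1116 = 0.01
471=471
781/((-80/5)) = -781/16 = -48.81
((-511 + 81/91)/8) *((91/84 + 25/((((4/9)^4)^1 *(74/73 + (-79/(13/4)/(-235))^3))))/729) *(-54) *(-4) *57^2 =-110209766555487359002495/2838824271303552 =-38822327.85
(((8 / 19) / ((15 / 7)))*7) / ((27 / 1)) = 392 / 7695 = 0.05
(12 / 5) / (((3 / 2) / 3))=24 / 5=4.80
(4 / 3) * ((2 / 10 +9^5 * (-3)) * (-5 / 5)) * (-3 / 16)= -442867 / 10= -44286.70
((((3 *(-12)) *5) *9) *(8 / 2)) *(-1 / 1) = 6480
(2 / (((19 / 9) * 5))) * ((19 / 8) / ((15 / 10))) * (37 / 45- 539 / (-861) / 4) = 7223 / 24600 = 0.29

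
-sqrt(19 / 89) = -0.46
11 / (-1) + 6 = -5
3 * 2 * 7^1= 42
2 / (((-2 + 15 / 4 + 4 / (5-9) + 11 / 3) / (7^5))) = 7610.72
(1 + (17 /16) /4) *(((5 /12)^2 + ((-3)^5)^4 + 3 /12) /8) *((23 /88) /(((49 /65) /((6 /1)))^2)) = 3952092990366070875 /432717824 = 9133187428.78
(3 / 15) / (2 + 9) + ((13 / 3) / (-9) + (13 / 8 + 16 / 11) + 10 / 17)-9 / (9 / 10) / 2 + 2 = 41297 / 201960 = 0.20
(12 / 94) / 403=6 / 18941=0.00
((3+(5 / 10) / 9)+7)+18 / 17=3401 / 306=11.11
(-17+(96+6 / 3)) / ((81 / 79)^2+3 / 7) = 1179549 / 21550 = 54.74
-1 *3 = -3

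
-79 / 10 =-7.90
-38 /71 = -0.54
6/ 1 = 6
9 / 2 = 4.50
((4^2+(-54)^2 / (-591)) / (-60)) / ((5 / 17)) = -1853 / 2955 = -0.63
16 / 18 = 8 / 9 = 0.89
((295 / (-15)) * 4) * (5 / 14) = -590 / 21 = -28.10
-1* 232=-232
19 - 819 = -800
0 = 0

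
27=27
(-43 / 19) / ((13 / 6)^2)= -1548 / 3211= -0.48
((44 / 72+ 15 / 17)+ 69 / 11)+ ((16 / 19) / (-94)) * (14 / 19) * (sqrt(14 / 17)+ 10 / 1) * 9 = 409605067 / 57110922 - 1008 * sqrt(238) / 288439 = 7.12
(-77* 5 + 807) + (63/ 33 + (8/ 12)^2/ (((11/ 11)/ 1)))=42011/ 99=424.35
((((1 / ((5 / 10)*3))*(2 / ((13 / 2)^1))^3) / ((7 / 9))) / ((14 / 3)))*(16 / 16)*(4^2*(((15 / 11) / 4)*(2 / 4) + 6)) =625536 / 1184183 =0.53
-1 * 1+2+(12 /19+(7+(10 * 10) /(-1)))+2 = -89.37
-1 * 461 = -461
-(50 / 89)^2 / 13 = -2500 / 102973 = -0.02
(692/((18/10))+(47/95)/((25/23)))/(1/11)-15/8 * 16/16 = 723675527/171000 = 4232.02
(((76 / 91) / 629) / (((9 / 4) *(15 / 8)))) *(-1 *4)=-9728 / 7727265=-0.00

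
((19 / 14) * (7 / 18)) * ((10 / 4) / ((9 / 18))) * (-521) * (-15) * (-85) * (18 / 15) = -4207075 / 2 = -2103537.50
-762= -762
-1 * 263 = -263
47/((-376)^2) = 1/3008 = 0.00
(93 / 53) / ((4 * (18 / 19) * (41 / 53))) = 589 / 984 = 0.60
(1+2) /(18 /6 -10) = -3 /7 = -0.43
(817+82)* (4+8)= 10788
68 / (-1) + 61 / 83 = -5583 / 83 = -67.27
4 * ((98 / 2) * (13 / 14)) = 182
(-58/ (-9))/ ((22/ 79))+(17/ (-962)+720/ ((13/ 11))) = 632.35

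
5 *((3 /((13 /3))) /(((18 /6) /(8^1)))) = 120 /13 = 9.23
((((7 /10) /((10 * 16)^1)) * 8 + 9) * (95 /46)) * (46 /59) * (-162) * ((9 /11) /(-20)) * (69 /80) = 1726984233 /20768000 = 83.16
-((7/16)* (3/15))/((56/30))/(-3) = 1/64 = 0.02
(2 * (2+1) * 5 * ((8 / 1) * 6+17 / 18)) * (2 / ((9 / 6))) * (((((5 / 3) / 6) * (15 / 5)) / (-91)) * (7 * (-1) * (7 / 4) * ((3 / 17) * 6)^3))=16650900 / 63869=260.70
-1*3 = -3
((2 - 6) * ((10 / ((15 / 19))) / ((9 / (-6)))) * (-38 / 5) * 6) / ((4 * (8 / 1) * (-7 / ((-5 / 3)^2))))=3610 / 189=19.10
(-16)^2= 256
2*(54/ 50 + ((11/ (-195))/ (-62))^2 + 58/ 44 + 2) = 7071614009/ 803924550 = 8.80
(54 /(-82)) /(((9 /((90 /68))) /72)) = -4860 /697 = -6.97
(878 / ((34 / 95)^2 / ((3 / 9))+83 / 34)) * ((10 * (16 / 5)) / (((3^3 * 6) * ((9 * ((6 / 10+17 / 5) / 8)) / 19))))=163803894400 / 632033523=259.17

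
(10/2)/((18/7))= 35/18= 1.94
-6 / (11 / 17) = -102 / 11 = -9.27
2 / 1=2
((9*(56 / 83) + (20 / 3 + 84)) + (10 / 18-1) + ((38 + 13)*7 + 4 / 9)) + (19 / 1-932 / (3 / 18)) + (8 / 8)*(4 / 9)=-5118.82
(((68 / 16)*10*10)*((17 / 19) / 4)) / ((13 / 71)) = 519.21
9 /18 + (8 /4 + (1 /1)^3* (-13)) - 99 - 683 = -1585 /2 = -792.50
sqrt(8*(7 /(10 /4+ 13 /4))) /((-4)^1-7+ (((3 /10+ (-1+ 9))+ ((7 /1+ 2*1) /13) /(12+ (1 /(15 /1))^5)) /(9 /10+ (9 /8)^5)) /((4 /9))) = -23308210207828*sqrt(322) /541516104394689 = -0.77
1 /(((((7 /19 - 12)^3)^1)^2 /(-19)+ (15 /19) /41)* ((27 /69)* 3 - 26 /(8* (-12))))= -20230105197048 /3809501302520826935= -0.00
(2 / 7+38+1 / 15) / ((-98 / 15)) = -4027 / 686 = -5.87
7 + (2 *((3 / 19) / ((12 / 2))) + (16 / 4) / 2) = 172 / 19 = 9.05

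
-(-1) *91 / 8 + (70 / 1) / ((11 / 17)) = 10521 / 88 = 119.56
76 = 76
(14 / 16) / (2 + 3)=7 / 40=0.18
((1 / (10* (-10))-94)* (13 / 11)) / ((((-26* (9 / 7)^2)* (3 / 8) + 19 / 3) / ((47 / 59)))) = 9.05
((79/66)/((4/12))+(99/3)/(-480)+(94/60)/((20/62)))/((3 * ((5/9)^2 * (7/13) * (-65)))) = -1990809/7700000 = -0.26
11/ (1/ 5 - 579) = -55/ 2894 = -0.02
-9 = -9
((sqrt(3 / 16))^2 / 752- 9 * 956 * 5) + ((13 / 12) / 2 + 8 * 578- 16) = -1386499991 / 36096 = -38411.46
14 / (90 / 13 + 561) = 182 / 7383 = 0.02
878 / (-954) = -439 / 477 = -0.92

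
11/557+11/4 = 6171/2228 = 2.77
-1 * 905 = -905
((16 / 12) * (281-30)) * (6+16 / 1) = 22088 / 3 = 7362.67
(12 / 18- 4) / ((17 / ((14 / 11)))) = -0.25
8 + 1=9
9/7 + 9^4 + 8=6570.29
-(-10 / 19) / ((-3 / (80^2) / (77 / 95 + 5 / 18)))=-11910400 / 9747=-1221.96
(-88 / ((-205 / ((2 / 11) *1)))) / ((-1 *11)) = -0.01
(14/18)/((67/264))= 616/201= 3.06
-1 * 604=-604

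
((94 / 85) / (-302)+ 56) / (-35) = -718713 / 449225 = -1.60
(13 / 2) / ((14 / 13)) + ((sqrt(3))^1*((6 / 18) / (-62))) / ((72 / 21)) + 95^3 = 24006669 / 28 - 7*sqrt(3) / 4464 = 857381.03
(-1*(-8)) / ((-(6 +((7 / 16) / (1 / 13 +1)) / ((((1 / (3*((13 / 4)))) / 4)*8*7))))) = -14336 / 11259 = -1.27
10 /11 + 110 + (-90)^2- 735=7475.91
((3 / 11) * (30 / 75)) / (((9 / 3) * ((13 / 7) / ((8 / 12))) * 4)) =7 / 2145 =0.00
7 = 7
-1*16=-16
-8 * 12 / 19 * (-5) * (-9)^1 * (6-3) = -12960 / 19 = -682.11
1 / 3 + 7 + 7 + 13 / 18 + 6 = 21.06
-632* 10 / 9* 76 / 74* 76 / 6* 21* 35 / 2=-1117944800 / 333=-3357191.59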